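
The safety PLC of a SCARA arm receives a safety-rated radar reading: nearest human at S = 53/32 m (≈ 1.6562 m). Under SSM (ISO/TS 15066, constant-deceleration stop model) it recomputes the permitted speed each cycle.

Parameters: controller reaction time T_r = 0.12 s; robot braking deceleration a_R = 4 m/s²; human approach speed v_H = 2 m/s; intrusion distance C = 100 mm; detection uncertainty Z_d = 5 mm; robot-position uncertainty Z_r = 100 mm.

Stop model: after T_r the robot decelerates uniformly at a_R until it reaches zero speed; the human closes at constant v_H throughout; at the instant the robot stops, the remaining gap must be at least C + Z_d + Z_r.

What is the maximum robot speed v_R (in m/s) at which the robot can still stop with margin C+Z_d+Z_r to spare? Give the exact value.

quadratic (1/8)·v² + (31/50)·v + (-969/800) = 0
  disc = (31/50)² − 4·(1/8)·(-969/800) = 39601/40000 ; √disc = 199/200
  v_R = (−(31/50) + 199/200) / (2·(1/8)) = 3/2 m/s
check:
T_s = v_R/a_R = (3/2)/4 = 0.3750 s
robot covers v_R·T_r = 1.5000·0.1200 = 0.1800 m before braking
robot covers 1.5000·0.3750 − ½·4.0000·0.3750² = 0.2812 m while stopping
person approaches 2.0000·(0.1200+0.3750) = 0.9900 m
C+Z_d+Z_r = 0.1000+0.0050+0.1000 = 0.2050 m
sum ≈ 0.1800+0.2812+0.9900+0.2050 ≈ 1.6562 m = S ✓

v_R_max = 3/2 m/s = 1.5000 m/s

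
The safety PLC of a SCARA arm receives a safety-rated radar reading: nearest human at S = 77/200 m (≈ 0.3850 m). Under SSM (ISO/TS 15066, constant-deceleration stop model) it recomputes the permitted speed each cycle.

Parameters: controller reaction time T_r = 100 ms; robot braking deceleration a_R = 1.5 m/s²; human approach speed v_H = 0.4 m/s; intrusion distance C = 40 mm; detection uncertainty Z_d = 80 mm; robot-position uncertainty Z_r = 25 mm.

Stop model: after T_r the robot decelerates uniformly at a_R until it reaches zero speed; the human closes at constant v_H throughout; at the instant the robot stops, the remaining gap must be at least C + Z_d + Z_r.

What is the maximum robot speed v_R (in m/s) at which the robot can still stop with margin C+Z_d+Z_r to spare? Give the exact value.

quadratic (1/3)·v² + (11/30)·v + (-1/5) = 0
  disc = (11/30)² − 4·(1/3)·(-1/5) = 361/900 ; √disc = 19/30
  v_R = (−(11/30) + 19/30) / (2·(1/3)) = 2/5 m/s
check:
stop time T_s = (2/5)/(3/2) = 0.2667 s
reaction-phase robot travel = 0.4000·0.1000 = 0.0400 m
robot under decel: 0.4000²/(2·1.5000) = 0.0533 m
human over T_r+T_s: 0.4000·(0.1000+0.2667) = 0.1467 m
residual clearance needed = 0.0400+0.0800+0.0250 = 0.1450 m
sum ≈ 0.0400+0.0533+0.1467+0.1450 ≈ 0.3850 m = S ✓

v_R_max = 2/5 m/s = 0.4000 m/s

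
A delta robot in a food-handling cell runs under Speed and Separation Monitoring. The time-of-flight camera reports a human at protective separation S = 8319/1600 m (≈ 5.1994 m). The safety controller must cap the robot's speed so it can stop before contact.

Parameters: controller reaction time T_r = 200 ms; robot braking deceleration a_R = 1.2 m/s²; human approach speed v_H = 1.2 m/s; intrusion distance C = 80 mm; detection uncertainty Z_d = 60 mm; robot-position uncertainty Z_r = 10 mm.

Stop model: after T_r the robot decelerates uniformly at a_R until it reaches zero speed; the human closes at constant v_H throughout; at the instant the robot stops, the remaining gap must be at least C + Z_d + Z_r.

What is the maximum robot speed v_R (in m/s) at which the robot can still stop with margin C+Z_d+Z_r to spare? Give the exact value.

v_R_max = 9/4 m/s = 2.2500 m/s

collect terms ⇒ (5/12)·v_R² + (6/5)·v_R + (-1539/320) = 0
  disc = (6/5)² − 4·(5/12)·(-1539/320) = 15129/1600 ; √disc = 123/40
  v_R = (−(6/5) + 123/40) / (2·(5/12)) = 9/4 m/s
check:
T_s = v_R/a_R = (9/4)/(6/5) = 1.8750 s
robot covers v_R·T_r = 2.2500·0.2000 = 0.4500 m before braking
robot covers 2.2500·1.8750 − ½·1.2000·1.8750² = 2.1094 m while stopping
person approaches 1.2000·(0.2000+1.8750) = 2.4900 m
residual clearance needed = 0.0800+0.0600+0.0100 = 0.1500 m
sum ≈ 0.4500+2.1094+2.4900+0.1500 ≈ 5.1994 m = S ✓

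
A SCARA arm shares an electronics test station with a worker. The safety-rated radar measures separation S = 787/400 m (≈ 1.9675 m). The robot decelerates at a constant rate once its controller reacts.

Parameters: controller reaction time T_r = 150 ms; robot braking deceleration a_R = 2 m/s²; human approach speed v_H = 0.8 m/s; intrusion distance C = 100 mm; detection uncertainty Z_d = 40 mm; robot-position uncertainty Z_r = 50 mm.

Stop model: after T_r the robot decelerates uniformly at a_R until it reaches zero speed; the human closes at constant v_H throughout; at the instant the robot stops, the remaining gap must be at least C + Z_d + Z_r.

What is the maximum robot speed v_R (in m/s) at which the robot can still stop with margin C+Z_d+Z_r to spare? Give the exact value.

v_R_max = 17/10 m/s = 1.7000 m/s

quadratic (1/4)·v² + (11/20)·v + (-663/400) = 0
  disc = (11/20)² − 4·(1/4)·(-663/400) = 49/25 ; √disc = 7/5
  v_R = (−(11/20) + 7/5) / (2·(1/4)) = 17/10 m/s
check:
stop time T_s = (17/10)/2 = 0.8500 s
robot covers v_R·T_r = 1.7000·0.1500 = 0.2550 m before braking
braking distance = 1.7000²/(2·2.0000) = 0.7225 m
human closes 0.8000·1.0000 = 0.8000 m
residual clearance needed = 0.1000+0.0400+0.0500 = 0.1900 m
sum ≈ 0.2550+0.7225+0.8000+0.1900 ≈ 1.9675 m = S ✓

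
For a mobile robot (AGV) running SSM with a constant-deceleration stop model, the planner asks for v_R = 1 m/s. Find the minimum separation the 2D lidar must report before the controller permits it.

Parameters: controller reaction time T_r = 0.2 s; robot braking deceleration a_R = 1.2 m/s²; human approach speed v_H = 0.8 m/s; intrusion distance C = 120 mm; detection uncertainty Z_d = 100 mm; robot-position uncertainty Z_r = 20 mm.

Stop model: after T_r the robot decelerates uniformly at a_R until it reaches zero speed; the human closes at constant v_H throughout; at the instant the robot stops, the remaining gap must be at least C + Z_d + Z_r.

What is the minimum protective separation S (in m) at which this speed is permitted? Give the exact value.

S_min = 101/60 m = 1.6833 m

stop time T_s = 1/(6/5) = 0.8333 s
robot covers v_R·T_r = 1.0000·0.2000 = 0.2000 m before braking
robot covers 1.0000·0.8333 − ½·1.2000·0.8333² = 0.4167 m while stopping
person approaches 0.8000·(0.2000+0.8333) = 0.8267 m
margins: 0.1200+0.1000+0.0200 = 0.2400 m
S_min ≈ 0.2000+0.4167+0.8267+0.2400  ⇒  S_min = 101/60 m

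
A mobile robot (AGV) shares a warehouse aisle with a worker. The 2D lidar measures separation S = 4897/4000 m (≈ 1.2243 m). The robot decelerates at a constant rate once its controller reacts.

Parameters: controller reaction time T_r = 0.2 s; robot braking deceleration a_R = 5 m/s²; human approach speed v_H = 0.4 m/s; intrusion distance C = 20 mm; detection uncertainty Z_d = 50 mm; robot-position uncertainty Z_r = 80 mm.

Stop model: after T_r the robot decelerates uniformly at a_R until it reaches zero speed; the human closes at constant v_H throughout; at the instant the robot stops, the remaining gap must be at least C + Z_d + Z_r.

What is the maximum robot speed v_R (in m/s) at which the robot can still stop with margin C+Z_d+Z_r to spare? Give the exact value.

v_R_max = 41/20 m/s = 2.0500 m/s

collect terms ⇒ (1/10)·v_R² + (7/25)·v_R + (-3977/4000) = 0
  disc = (7/25)² − 4·(1/10)·(-3977/4000) = 4761/10000 ; √disc = 69/100
  v_R = (−(7/25) + 69/100) / (2·(1/10)) = 41/20 m/s
check:
T_s = v_R/a_R = (41/20)/5 = 0.4100 s
robot covers v_R·T_r = 2.0500·0.2000 = 0.4100 m before braking
braking distance = 2.0500²/(2·5.0000) = 0.4203 m
human over T_r+T_s: 0.4000·(0.2000+0.4100) = 0.2440 m
residual clearance needed = 0.0200+0.0500+0.0800 = 0.1500 m
sum ≈ 0.4100+0.4203+0.2440+0.1500 ≈ 1.2243 m = S ✓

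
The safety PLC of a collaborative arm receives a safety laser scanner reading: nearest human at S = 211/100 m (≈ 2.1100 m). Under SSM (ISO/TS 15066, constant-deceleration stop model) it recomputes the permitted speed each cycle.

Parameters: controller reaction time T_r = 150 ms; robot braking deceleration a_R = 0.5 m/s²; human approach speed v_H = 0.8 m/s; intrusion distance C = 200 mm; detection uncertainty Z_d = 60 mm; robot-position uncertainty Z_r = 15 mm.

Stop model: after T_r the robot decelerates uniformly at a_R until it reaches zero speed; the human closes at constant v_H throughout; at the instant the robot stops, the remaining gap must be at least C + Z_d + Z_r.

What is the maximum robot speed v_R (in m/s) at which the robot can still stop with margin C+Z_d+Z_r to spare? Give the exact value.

at the boundary: (1)·v² + (7/4)·v + (-343/200) = 0
  disc = (7/4)² − 4·(1)·(-343/200) = 3969/400 ; √disc = 63/20
  v_R = (−(7/4) + 63/20) / (2·(1)) = 7/10 m/s
check:
stop time T_s = (7/10)/(1/2) = 1.4000 s
reaction-phase robot travel = 0.7000·0.1500 = 0.1050 m
robot under decel: 0.7000²/(2·0.5000) = 0.4900 m
human closes 0.8000·1.5500 = 1.2400 m
residual clearance needed = 0.2000+0.0600+0.0150 = 0.2750 m
sum ≈ 0.1050+0.4900+1.2400+0.2750 ≈ 2.1100 m = S ✓

v_R_max = 7/10 m/s = 0.7000 m/s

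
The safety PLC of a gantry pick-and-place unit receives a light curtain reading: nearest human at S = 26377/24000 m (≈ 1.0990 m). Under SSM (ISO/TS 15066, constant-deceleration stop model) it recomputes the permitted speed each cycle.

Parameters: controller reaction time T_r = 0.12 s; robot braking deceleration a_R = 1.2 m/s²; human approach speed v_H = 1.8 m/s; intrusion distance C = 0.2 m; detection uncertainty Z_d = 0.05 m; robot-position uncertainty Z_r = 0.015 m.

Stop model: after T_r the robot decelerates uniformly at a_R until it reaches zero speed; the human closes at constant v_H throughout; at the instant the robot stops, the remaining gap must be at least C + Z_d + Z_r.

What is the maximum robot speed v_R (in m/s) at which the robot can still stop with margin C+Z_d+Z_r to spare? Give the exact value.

v_R_max = 7/20 m/s = 0.3500 m/s

quadratic (5/12)·v² + (81/50)·v + (-14833/24000) = 0
  disc = (81/50)² − 4·(5/12)·(-14833/24000) = 1315609/360000 ; √disc = 1147/600
  v_R = (−(81/50) + 1147/600) / (2·(5/12)) = 7/20 m/s
check:
T_s = v_R/a_R = (7/20)/(6/5) = 0.2917 s
robot covers v_R·T_r = 0.3500·0.1200 = 0.0420 m before braking
braking distance = 0.3500²/(2·1.2000) = 0.0510 m
human closes 1.8000·0.4117 = 0.7410 m
residual clearance needed = 0.2000+0.0500+0.0150 = 0.2650 m
sum ≈ 0.0420+0.0510+0.7410+0.2650 ≈ 1.0990 m = S ✓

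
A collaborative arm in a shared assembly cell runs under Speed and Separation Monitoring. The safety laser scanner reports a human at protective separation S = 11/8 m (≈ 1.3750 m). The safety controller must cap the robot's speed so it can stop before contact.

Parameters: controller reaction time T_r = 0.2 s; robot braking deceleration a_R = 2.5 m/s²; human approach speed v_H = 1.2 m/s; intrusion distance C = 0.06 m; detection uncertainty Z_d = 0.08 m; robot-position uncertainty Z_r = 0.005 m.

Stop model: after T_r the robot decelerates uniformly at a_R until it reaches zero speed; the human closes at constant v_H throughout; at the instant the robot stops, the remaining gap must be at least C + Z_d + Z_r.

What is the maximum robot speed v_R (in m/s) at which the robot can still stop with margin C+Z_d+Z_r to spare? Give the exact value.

quadratic (1/5)·v² + (17/25)·v + (-99/100) = 0
  disc = (17/25)² − 4·(1/5)·(-99/100) = 784/625 ; √disc = 28/25
  v_R = (−(17/25) + 28/25) / (2·(1/5)) = 11/10 m/s
check:
T_s = v_R/a_R = (11/10)/(5/2) = 0.4400 s
robot covers v_R·T_r = 1.1000·0.2000 = 0.2200 m before braking
robot covers 1.1000·0.4400 − ½·2.5000·0.4400² = 0.2420 m while stopping
human closes 1.2000·0.6400 = 0.7680 m
residual clearance needed = 0.0600+0.0800+0.0050 = 0.1450 m
sum ≈ 0.2200+0.2420+0.7680+0.1450 ≈ 1.3750 m = S ✓

v_R_max = 11/10 m/s = 1.1000 m/s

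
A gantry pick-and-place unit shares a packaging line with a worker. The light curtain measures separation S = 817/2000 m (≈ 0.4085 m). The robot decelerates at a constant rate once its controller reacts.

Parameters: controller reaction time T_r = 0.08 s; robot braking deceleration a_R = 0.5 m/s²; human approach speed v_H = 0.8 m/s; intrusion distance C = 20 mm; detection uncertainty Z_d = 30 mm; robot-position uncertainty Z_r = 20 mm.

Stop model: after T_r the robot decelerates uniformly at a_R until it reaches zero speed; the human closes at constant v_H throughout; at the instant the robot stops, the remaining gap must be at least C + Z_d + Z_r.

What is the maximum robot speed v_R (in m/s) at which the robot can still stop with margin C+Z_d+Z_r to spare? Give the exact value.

v_R_max = 3/20 m/s = 0.1500 m/s

collect terms ⇒ (1)·v_R² + (42/25)·v_R + (-549/2000) = 0
  disc = (42/25)² − 4·(1)·(-549/2000) = 9801/2500 ; √disc = 99/50
  v_R = (−(42/25) + 99/50) / (2·(1)) = 3/20 m/s
check:
stop time T_s = (3/20)/(1/2) = 0.3000 s
reaction-phase robot travel = 0.1500·0.0800 = 0.0120 m
robot under decel: 0.1500²/(2·0.5000) = 0.0225 m
human over T_r+T_s: 0.8000·(0.0800+0.3000) = 0.3040 m
margins: 0.0200+0.0300+0.0200 = 0.0700 m
sum ≈ 0.0120+0.0225+0.3040+0.0700 ≈ 0.4085 m = S ✓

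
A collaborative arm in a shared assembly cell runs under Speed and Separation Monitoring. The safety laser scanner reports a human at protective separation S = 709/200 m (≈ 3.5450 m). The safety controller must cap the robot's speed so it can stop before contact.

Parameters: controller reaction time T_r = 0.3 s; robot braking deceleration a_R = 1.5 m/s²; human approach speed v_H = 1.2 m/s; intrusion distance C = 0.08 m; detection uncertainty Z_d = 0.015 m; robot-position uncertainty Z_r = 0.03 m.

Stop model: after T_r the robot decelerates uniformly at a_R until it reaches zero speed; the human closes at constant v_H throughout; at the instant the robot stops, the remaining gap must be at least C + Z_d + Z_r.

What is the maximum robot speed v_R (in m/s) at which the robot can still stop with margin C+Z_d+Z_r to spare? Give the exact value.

v_R_max = 9/5 m/s = 1.8000 m/s

collect terms ⇒ (1/3)·v_R² + (11/10)·v_R + (-153/50) = 0
  disc = (11/10)² − 4·(1/3)·(-153/50) = 529/100 ; √disc = 23/10
  v_R = (−(11/10) + 23/10) / (2·(1/3)) = 9/5 m/s
check:
braking lasts T_s = (9/5)/(3/2) = 1.2000 s
robot in T_r: 1.8000·0.3000 = 0.5400 m
robot under decel: 1.8000²/(2·1.5000) = 1.0800 m
person approaches 1.2000·(0.3000+1.2000) = 1.8000 m
margins: 0.0800+0.0150+0.0300 = 0.1250 m
sum ≈ 0.5400+1.0800+1.8000+0.1250 ≈ 3.5450 m = S ✓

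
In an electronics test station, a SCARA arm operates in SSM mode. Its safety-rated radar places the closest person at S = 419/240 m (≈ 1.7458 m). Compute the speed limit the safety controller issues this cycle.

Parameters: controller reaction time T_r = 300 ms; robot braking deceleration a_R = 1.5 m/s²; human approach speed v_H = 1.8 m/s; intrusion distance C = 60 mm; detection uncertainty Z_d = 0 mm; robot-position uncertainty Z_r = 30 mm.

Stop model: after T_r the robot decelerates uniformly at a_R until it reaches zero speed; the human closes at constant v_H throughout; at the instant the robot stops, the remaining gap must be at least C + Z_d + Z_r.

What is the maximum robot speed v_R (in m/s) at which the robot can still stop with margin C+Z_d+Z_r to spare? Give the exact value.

v_R_max = 13/20 m/s = 0.6500 m/s

collect terms ⇒ (1/3)·v_R² + (3/2)·v_R + (-1339/1200) = 0
  disc = (3/2)² − 4·(1/3)·(-1339/1200) = 841/225 ; √disc = 29/15
  v_R = (−(3/2) + 29/15) / (2·(1/3)) = 13/20 m/s
check:
braking lasts T_s = (13/20)/(3/2) = 0.4333 s
reaction-phase robot travel = 0.6500·0.3000 = 0.1950 m
braking distance = 0.6500²/(2·1.5000) = 0.1408 m
human over T_r+T_s: 1.8000·(0.3000+0.4333) = 1.3200 m
residual clearance needed = 0.0600+0.0000+0.0300 = 0.0900 m
sum ≈ 0.1950+0.1408+1.3200+0.0900 ≈ 1.7458 m = S ✓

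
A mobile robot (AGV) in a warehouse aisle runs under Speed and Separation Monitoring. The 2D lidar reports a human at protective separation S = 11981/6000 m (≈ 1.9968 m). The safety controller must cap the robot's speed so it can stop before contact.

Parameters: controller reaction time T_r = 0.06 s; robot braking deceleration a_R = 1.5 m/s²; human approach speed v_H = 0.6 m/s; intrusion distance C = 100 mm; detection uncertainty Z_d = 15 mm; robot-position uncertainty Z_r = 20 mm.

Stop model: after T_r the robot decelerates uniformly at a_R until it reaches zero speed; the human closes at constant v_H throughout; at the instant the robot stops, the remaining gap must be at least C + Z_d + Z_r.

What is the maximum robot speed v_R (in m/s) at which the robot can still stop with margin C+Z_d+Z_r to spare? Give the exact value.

v_R_max = 7/4 m/s = 1.7500 m/s

collect terms ⇒ (1/3)·v_R² + (23/50)·v_R + (-2191/1200) = 0
  disc = (23/50)² − 4·(1/3)·(-2191/1200) = 14884/5625 ; √disc = 122/75
  v_R = (−(23/50) + 122/75) / (2·(1/3)) = 7/4 m/s
check:
braking lasts T_s = (7/4)/(3/2) = 1.1667 s
robot in T_r: 1.7500·0.0600 = 0.1050 m
robot under decel: 1.7500²/(2·1.5000) = 1.0208 m
human over T_r+T_s: 0.6000·(0.0600+1.1667) = 0.7360 m
residual clearance needed = 0.1000+0.0150+0.0200 = 0.1350 m
sum ≈ 0.1050+1.0208+0.7360+0.1350 ≈ 1.9968 m = S ✓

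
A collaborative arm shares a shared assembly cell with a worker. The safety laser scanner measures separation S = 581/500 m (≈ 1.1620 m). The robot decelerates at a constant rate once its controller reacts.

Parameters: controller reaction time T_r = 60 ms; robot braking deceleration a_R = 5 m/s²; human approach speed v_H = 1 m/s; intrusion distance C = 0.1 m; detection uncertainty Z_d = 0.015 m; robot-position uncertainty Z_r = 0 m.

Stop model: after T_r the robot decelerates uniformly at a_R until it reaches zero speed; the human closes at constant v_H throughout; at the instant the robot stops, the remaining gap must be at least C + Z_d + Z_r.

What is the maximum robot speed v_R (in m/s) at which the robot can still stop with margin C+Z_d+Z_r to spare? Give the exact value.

v_R_max = 21/10 m/s = 2.1000 m/s

collect terms ⇒ (1/10)·v_R² + (13/50)·v_R + (-987/1000) = 0
  disc = (13/50)² − 4·(1/10)·(-987/1000) = 289/625 ; √disc = 17/25
  v_R = (−(13/50) + 17/25) / (2·(1/10)) = 21/10 m/s
check:
braking lasts T_s = (21/10)/5 = 0.4200 s
reaction-phase robot travel = 2.1000·0.0600 = 0.1260 m
robot under decel: 2.1000²/(2·5.0000) = 0.4410 m
human closes 1.0000·0.4800 = 0.4800 m
residual clearance needed = 0.1000+0.0150+0.0000 = 0.1150 m
sum ≈ 0.1260+0.4410+0.4800+0.1150 ≈ 1.1620 m = S ✓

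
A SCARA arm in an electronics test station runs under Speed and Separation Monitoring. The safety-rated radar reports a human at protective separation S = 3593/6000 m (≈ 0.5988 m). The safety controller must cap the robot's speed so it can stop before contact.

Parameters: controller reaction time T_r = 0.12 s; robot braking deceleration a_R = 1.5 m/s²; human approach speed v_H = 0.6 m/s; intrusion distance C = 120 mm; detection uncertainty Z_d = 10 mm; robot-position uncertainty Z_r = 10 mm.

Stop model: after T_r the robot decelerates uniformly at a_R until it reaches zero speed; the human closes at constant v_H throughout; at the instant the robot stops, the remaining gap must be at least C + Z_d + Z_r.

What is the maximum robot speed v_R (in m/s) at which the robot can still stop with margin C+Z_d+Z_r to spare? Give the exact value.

v_R_max = 11/20 m/s = 0.5500 m/s

collect terms ⇒ (1/3)·v_R² + (13/25)·v_R + (-2321/6000) = 0
  disc = (13/25)² − 4·(1/3)·(-2321/6000) = 17689/22500 ; √disc = 133/150
  v_R = (−(13/25) + 133/150) / (2·(1/3)) = 11/20 m/s
check:
braking lasts T_s = (11/20)/(3/2) = 0.3667 s
robot covers v_R·T_r = 0.5500·0.1200 = 0.0660 m before braking
robot under decel: 0.5500²/(2·1.5000) = 0.1008 m
human closes 0.6000·0.4867 = 0.2920 m
margins: 0.1200+0.0100+0.0100 = 0.1400 m
sum ≈ 0.0660+0.1008+0.2920+0.1400 ≈ 0.5988 m = S ✓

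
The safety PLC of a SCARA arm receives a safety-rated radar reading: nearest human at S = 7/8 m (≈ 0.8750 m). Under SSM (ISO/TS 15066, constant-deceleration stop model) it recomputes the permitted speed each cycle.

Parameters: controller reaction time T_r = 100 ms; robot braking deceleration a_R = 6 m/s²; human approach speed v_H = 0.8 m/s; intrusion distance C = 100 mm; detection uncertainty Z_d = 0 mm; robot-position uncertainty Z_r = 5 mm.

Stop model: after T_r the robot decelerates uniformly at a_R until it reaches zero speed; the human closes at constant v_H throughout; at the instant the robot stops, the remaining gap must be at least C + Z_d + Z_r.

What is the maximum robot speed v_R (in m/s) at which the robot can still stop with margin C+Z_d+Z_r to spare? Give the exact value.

collect terms ⇒ (1/12)·v_R² + (7/30)·v_R + (-69/100) = 0
  disc = (7/30)² − 4·(1/12)·(-69/100) = 64/225 ; √disc = 8/15
  v_R = (−(7/30) + 8/15) / (2·(1/12)) = 9/5 m/s
check:
T_s = v_R/a_R = (9/5)/6 = 0.3000 s
robot covers v_R·T_r = 1.8000·0.1000 = 0.1800 m before braking
robot covers 1.8000·0.3000 − ½·6.0000·0.3000² = 0.2700 m while stopping
human over T_r+T_s: 0.8000·(0.1000+0.3000) = 0.3200 m
residual clearance needed = 0.1000+0.0000+0.0050 = 0.1050 m
sum ≈ 0.1800+0.2700+0.3200+0.1050 ≈ 0.8750 m = S ✓

v_R_max = 9/5 m/s = 1.8000 m/s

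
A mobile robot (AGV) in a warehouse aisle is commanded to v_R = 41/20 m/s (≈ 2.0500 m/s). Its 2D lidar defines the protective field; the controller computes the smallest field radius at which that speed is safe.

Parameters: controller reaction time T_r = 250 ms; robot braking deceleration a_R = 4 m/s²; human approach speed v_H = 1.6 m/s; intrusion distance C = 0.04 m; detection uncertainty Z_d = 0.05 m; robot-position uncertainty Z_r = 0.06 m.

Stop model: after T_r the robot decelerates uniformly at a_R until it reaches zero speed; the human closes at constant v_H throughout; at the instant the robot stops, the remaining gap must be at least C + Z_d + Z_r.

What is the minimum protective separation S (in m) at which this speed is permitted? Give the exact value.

S_min = 1541/640 m = 2.4078 m

T_s = v_R/a_R = (41/20)/4 = 0.5125 s
robot in T_r: 2.0500·0.2500 = 0.5125 m
robot covers 2.0500·0.5125 − ½·4.0000·0.5125² = 0.5253 m while stopping
human over T_r+T_s: 1.6000·(0.2500+0.5125) = 1.2200 m
margins: 0.0400+0.0500+0.0600 = 0.1500 m
S_min ≈ 0.5125+0.5253+1.2200+0.1500  ⇒  S_min = 1541/640 m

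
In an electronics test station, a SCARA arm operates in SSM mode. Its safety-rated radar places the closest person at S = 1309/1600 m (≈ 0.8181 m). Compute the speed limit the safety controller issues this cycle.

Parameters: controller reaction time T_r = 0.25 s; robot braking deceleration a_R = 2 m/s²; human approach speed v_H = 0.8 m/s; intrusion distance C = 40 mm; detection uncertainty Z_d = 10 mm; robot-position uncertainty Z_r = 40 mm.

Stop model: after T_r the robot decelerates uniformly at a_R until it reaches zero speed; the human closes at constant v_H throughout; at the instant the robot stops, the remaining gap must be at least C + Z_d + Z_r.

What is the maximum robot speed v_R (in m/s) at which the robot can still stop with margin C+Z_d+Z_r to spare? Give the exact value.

collect terms ⇒ (1/4)·v_R² + (13/20)·v_R + (-169/320) = 0
  disc = (13/20)² − 4·(1/4)·(-169/320) = 1521/1600 ; √disc = 39/40
  v_R = (−(13/20) + 39/40) / (2·(1/4)) = 13/20 m/s
check:
T_s = v_R/a_R = (13/20)/2 = 0.3250 s
robot in T_r: 0.6500·0.2500 = 0.1625 m
braking distance = 0.6500²/(2·2.0000) = 0.1056 m
human closes 0.8000·0.5750 = 0.4600 m
margins: 0.0400+0.0100+0.0400 = 0.0900 m
sum ≈ 0.1625+0.1056+0.4600+0.0900 ≈ 0.8181 m = S ✓

v_R_max = 13/20 m/s = 0.6500 m/s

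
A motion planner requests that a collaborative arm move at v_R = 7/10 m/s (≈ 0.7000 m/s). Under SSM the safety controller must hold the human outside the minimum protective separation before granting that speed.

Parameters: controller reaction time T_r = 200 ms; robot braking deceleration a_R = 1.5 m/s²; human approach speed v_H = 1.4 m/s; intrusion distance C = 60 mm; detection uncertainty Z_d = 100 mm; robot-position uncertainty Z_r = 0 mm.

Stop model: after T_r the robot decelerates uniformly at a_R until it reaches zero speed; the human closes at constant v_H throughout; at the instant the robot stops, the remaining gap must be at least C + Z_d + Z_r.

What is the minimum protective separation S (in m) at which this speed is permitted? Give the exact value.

S_min = 419/300 m = 1.3967 m

T_s = v_R/a_R = (7/10)/(3/2) = 0.4667 s
robot in T_r: 0.7000·0.2000 = 0.1400 m
robot covers 0.7000·0.4667 − ½·1.5000·0.4667² = 0.1633 m while stopping
human closes 1.4000·0.6667 = 0.9333 m
residual clearance needed = 0.0600+0.1000+0.0000 = 0.1600 m
S_min ≈ 0.1400+0.1633+0.9333+0.1600  ⇒  S_min = 419/300 m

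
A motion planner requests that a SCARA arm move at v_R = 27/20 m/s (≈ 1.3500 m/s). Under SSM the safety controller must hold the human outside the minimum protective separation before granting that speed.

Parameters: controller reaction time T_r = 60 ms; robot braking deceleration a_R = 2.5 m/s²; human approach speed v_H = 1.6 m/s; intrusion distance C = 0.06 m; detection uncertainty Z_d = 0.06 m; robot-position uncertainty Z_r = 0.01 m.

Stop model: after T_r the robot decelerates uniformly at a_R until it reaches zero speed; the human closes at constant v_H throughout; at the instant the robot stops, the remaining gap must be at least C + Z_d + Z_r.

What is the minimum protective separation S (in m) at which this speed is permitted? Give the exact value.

S_min = 3071/2000 m = 1.5355 m

braking lasts T_s = (27/20)/(5/2) = 0.5400 s
reaction-phase robot travel = 1.3500·0.0600 = 0.0810 m
robot covers 1.3500·0.5400 − ½·2.5000·0.5400² = 0.3645 m while stopping
human over T_r+T_s: 1.6000·(0.0600+0.5400) = 0.9600 m
margins: 0.0600+0.0600+0.0100 = 0.1300 m
S_min ≈ 0.0810+0.3645+0.9600+0.1300  ⇒  S_min = 3071/2000 m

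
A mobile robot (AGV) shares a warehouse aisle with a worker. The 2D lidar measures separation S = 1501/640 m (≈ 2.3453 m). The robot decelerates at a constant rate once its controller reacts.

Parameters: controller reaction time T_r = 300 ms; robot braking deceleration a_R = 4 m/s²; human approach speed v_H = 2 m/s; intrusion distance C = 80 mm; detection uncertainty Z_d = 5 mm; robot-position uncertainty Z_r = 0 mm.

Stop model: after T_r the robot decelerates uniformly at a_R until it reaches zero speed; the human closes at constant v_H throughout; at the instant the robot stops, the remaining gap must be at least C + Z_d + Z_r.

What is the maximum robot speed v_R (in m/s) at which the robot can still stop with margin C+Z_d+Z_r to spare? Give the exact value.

v_R_max = 33/20 m/s = 1.6500 m/s

quadratic (1/8)·v² + (4/5)·v + (-5313/3200) = 0
  disc = (4/5)² − 4·(1/8)·(-5313/3200) = 9409/6400 ; √disc = 97/80
  v_R = (−(4/5) + 97/80) / (2·(1/8)) = 33/20 m/s
check:
braking lasts T_s = (33/20)/4 = 0.4125 s
robot covers v_R·T_r = 1.6500·0.3000 = 0.4950 m before braking
braking distance = 1.6500²/(2·4.0000) = 0.3403 m
person approaches 2.0000·(0.3000+0.4125) = 1.4250 m
residual clearance needed = 0.0800+0.0050+0.0000 = 0.0850 m
sum ≈ 0.4950+0.3403+1.4250+0.0850 ≈ 2.3453 m = S ✓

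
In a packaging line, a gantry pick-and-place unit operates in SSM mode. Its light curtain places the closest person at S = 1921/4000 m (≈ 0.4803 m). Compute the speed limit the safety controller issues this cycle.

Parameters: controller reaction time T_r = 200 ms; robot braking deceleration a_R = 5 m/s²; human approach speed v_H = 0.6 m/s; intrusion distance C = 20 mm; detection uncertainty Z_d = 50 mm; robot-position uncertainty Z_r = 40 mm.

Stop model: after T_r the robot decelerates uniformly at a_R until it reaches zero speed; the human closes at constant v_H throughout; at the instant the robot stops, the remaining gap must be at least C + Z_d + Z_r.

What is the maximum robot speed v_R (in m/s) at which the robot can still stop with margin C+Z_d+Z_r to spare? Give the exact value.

collect terms ⇒ (1/10)·v_R² + (8/25)·v_R + (-1001/4000) = 0
  disc = (8/25)² − 4·(1/10)·(-1001/4000) = 81/400 ; √disc = 9/20
  v_R = (−(8/25) + 9/20) / (2·(1/10)) = 13/20 m/s
check:
stop time T_s = (13/20)/5 = 0.1300 s
robot covers v_R·T_r = 0.6500·0.2000 = 0.1300 m before braking
braking distance = 0.6500²/(2·5.0000) = 0.0423 m
person approaches 0.6000·(0.2000+0.1300) = 0.1980 m
C+Z_d+Z_r = 0.0200+0.0500+0.0400 = 0.1100 m
sum ≈ 0.1300+0.0423+0.1980+0.1100 ≈ 0.4803 m = S ✓

v_R_max = 13/20 m/s = 0.6500 m/s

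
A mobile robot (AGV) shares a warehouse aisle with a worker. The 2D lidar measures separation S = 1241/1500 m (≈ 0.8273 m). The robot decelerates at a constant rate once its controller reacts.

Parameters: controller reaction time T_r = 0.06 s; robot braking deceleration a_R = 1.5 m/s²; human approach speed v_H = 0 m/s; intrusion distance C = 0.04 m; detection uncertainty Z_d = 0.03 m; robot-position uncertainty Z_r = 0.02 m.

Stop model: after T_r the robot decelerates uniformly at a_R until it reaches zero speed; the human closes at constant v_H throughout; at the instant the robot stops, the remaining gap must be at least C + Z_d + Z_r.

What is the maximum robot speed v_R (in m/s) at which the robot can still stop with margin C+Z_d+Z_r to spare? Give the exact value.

v_R_max = 7/5 m/s = 1.4000 m/s

quadratic (1/3)·v² + (3/50)·v + (-553/750) = 0
  disc = (3/50)² − 4·(1/3)·(-553/750) = 22201/22500 ; √disc = 149/150
  v_R = (−(3/50) + 149/150) / (2·(1/3)) = 7/5 m/s
check:
T_s = v_R/a_R = (7/5)/(3/2) = 0.9333 s
robot in T_r: 1.4000·0.0600 = 0.0840 m
robot covers 1.4000·0.9333 − ½·1.5000·0.9333² = 0.6533 m while stopping
human closes 0.0000·0.9933 = 0.0000 m
margins: 0.0400+0.0300+0.0200 = 0.0900 m
sum ≈ 0.0840+0.6533+0.0000+0.0900 ≈ 0.8273 m = S ✓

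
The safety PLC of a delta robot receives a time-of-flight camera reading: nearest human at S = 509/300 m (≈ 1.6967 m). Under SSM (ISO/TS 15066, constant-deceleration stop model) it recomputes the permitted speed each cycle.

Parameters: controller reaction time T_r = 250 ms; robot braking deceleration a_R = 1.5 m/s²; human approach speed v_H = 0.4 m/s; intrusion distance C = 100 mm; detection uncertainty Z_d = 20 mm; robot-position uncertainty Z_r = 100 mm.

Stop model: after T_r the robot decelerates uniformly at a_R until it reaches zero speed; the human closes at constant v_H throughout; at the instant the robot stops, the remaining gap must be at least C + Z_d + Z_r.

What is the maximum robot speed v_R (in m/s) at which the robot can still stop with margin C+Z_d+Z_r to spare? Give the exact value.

collect terms ⇒ (1/3)·v_R² + (31/60)·v_R + (-413/300) = 0
  disc = (31/60)² − 4·(1/3)·(-413/300) = 841/400 ; √disc = 29/20
  v_R = (−(31/60) + 29/20) / (2·(1/3)) = 7/5 m/s
check:
T_s = v_R/a_R = (7/5)/(3/2) = 0.9333 s
robot in T_r: 1.4000·0.2500 = 0.3500 m
braking distance = 1.4000²/(2·1.5000) = 0.6533 m
person approaches 0.4000·(0.2500+0.9333) = 0.4733 m
margins: 0.1000+0.0200+0.1000 = 0.2200 m
sum ≈ 0.3500+0.6533+0.4733+0.2200 ≈ 1.6967 m = S ✓

v_R_max = 7/5 m/s = 1.4000 m/s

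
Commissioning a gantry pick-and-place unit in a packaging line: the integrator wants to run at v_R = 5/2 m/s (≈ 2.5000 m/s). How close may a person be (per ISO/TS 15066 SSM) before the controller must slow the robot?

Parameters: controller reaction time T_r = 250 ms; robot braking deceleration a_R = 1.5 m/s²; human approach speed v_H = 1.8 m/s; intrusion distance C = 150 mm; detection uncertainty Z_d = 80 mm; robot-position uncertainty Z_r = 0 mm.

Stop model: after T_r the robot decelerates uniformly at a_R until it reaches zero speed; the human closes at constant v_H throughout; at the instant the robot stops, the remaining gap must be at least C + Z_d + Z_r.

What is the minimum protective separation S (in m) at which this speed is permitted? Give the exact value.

stop time T_s = (5/2)/(3/2) = 1.6667 s
robot in T_r: 2.5000·0.2500 = 0.6250 m
robot covers 2.5000·1.6667 − ½·1.5000·1.6667² = 2.0833 m while stopping
person approaches 1.8000·(0.2500+1.6667) = 3.4500 m
residual clearance needed = 0.1500+0.0800+0.0000 = 0.2300 m
S_min ≈ 0.6250+2.0833+3.4500+0.2300  ⇒  S_min = 3833/600 m

S_min = 3833/600 m = 6.3883 m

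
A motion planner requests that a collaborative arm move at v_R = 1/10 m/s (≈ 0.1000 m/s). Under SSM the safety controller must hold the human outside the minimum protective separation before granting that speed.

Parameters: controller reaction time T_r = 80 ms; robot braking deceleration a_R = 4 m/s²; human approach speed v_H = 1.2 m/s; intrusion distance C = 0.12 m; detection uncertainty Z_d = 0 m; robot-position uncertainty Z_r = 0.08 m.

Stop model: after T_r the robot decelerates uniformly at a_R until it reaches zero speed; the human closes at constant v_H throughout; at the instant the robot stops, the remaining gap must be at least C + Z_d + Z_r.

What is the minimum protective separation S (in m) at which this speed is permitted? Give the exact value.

T_s = v_R/a_R = (1/10)/4 = 0.0250 s
robot covers v_R·T_r = 0.1000·0.0800 = 0.0080 m before braking
robot covers 0.1000·0.0250 − ½·4.0000·0.0250² = 0.0013 m while stopping
person approaches 1.2000·(0.0800+0.0250) = 0.1260 m
margins: 0.1200+0.0000+0.0800 = 0.2000 m
S_min ≈ 0.0080+0.0013+0.1260+0.2000  ⇒  S_min = 1341/4000 m

S_min = 1341/4000 m = 0.3352 m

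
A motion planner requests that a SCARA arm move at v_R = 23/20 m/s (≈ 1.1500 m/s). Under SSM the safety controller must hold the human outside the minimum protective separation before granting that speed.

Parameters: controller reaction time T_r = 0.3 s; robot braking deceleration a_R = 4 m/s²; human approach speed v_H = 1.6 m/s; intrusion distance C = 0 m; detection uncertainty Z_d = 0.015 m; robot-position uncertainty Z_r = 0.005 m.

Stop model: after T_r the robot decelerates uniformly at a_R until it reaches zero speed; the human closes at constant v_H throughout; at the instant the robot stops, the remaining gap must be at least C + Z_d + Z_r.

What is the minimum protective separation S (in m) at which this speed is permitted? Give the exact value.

S_min = 941/640 m = 1.4703 m

T_s = v_R/a_R = (23/20)/4 = 0.2875 s
robot in T_r: 1.1500·0.3000 = 0.3450 m
robot covers 1.1500·0.2875 − ½·4.0000·0.2875² = 0.1653 m while stopping
person approaches 1.6000·(0.3000+0.2875) = 0.9400 m
residual clearance needed = 0.0000+0.0150+0.0050 = 0.0200 m
S_min ≈ 0.3450+0.1653+0.9400+0.0200  ⇒  S_min = 941/640 m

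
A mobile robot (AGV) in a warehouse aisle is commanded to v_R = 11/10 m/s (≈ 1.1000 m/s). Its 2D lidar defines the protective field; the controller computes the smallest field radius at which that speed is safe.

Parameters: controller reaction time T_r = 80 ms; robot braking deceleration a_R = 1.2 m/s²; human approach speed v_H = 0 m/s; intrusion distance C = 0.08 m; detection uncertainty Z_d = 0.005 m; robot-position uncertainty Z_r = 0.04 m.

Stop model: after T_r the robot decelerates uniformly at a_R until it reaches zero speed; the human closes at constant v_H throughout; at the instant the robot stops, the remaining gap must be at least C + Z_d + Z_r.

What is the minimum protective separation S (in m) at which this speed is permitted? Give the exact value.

S_min = 4303/6000 m = 0.7172 m

T_s = v_R/a_R = (11/10)/(6/5) = 0.9167 s
robot in T_r: 1.1000·0.0800 = 0.0880 m
braking distance = 1.1000²/(2·1.2000) = 0.5042 m
person approaches 0.0000·(0.0800+0.9167) = 0.0000 m
margins: 0.0800+0.0050+0.0400 = 0.1250 m
S_min ≈ 0.0880+0.5042+0.0000+0.1250  ⇒  S_min = 4303/6000 m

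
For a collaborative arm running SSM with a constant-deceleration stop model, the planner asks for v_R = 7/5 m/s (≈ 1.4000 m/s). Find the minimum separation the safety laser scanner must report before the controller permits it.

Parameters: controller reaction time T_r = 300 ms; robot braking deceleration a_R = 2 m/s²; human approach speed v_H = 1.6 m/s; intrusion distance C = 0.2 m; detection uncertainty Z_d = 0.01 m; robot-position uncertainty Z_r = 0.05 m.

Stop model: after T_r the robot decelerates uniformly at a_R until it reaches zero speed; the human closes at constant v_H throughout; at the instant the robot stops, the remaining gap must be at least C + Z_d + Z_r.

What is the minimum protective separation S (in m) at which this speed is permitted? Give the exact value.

braking lasts T_s = (7/5)/2 = 0.7000 s
robot covers v_R·T_r = 1.4000·0.3000 = 0.4200 m before braking
robot covers 1.4000·0.7000 − ½·2.0000·0.7000² = 0.4900 m while stopping
human closes 1.6000·1.0000 = 1.6000 m
C+Z_d+Z_r = 0.2000+0.0100+0.0500 = 0.2600 m
S_min ≈ 0.4200+0.4900+1.6000+0.2600  ⇒  S_min = 277/100 m

S_min = 277/100 m = 2.7700 m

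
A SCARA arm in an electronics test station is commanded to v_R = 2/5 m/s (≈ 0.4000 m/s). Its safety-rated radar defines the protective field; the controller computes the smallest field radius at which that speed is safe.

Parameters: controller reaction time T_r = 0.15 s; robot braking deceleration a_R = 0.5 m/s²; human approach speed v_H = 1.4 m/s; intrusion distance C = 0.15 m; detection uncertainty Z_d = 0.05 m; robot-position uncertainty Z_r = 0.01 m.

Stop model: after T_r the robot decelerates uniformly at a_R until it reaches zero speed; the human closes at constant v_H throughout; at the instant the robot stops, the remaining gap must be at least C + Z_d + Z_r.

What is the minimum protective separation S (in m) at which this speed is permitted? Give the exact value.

T_s = v_R/a_R = (2/5)/(1/2) = 0.8000 s
reaction-phase robot travel = 0.4000·0.1500 = 0.0600 m
robot under decel: 0.4000²/(2·0.5000) = 0.1600 m
human closes 1.4000·0.9500 = 1.3300 m
C+Z_d+Z_r = 0.1500+0.0500+0.0100 = 0.2100 m
S_min ≈ 0.0600+0.1600+1.3300+0.2100  ⇒  S_min = 44/25 m

S_min = 44/25 m = 1.7600 m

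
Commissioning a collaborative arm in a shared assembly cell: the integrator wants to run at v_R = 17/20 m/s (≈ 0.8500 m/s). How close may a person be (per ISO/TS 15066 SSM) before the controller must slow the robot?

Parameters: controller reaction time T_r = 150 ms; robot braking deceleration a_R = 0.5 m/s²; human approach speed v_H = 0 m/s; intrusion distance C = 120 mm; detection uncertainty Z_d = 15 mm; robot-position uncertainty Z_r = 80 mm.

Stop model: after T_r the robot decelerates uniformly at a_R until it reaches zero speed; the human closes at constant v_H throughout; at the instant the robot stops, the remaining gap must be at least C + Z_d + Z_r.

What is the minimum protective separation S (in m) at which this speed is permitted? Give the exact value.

T_s = v_R/a_R = (17/20)/(1/2) = 1.7000 s
robot in T_r: 0.8500·0.1500 = 0.1275 m
robot covers 0.8500·1.7000 − ½·0.5000·1.7000² = 0.7225 m while stopping
human over T_r+T_s: 0.0000·(0.1500+1.7000) = 0.0000 m
C+Z_d+Z_r = 0.1200+0.0150+0.0800 = 0.2150 m
S_min ≈ 0.1275+0.7225+0.0000+0.2150  ⇒  S_min = 213/200 m

S_min = 213/200 m = 1.0650 m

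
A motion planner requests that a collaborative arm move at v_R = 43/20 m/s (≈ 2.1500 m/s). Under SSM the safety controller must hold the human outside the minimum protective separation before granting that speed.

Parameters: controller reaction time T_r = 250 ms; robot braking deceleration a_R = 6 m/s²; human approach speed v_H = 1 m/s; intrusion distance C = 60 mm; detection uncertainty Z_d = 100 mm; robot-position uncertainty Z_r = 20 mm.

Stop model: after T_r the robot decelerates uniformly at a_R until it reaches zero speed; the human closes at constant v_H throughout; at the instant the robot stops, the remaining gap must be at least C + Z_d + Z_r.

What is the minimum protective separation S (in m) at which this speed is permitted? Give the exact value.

T_s = v_R/a_R = (43/20)/6 = 0.3583 s
robot in T_r: 2.1500·0.2500 = 0.5375 m
braking distance = 2.1500²/(2·6.0000) = 0.3852 m
person approaches 1.0000·(0.2500+0.3583) = 0.6083 m
residual clearance needed = 0.0600+0.1000+0.0200 = 0.1800 m
S_min ≈ 0.5375+0.3852+0.6083+0.1800  ⇒  S_min = 8213/4800 m

S_min = 8213/4800 m = 1.7110 m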